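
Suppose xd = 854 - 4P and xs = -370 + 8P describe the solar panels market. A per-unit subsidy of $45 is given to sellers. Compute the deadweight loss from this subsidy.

Deadweight loss = $2700

Pre-subsidy: 854 - 4P = -370 + 8P gives P* = 102, x* = 446.
With the subsidy, sellers receive Ps = Pb + 45 for each unit, where Pb is the price buyers pay.
Supply in terms of Pb becomes xs = -370 + 8(Pb + 45) = -10 + 8Pb. Setting this equal to demand: 854 - 4Pb = -10 + 8Pb, so Pb = 72.
Sellers receive Ps = 72 + 45 = 117; x' = 854 − 4·72 = 566.
The subsidy expands output by 566 − 446 = 120 past the efficient level; on those units the gap between marginal cost and willingness to pay runs from 0 up to 45.
DWL = ½ × 45 × 120 = 2700.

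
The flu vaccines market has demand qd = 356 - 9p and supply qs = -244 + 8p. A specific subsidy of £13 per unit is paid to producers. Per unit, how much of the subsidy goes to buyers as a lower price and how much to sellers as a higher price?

Pre-subsidy: 356 - 9p = -244 + 8p gives p* = 600/17, q* = 652/17.
With the subsidy, sellers receive ps = pb + 13 for each unit, where pb is the price buyers pay.
Supply in terms of pb becomes qs = -244 + 8(pb + 13) = -140 + 8pb. Setting this equal to demand: 356 - 9pb = -140 + 8pb, so pb = 496/17.
Sellers receive ps = 496/17 + 13 = 717/17; q' = 356 − 9·(496/17) = 1588/17.
Buyers' price falls by p* − pb = 600/17 − 496/17 = 104/17; sellers' price rises by ps − p* = 717/17 − 600/17 = 117/17.

Buyers gain 104/17 per unit; sellers gain 117/17 per unit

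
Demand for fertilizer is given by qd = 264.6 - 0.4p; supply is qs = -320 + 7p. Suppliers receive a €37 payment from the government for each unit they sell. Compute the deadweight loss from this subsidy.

Pre-subsidy: 264.6 - 0.4p = -320 + 7p gives p* = 79, q* = 233.
With the subsidy, sellers receive ps = pb + 37 for each unit, where pb is the price buyers pay.
Supply in terms of pb becomes qs = -320 + 7(pb + 37) = -61 + 7pb. Setting this equal to demand: 264.6 - 0.4pb = -61 + 7pb, so pb = 44.
Sellers receive ps = 44 + 37 = 81; q' = 264.6 − 0.4·44 = 247.
The subsidy expands output by 247 − 233 = 14 past the efficient level; on those units the gap between marginal cost and willingness to pay runs from 0 up to 37.
DWL = ½ × 37 × 14 = 259.

Deadweight loss = €259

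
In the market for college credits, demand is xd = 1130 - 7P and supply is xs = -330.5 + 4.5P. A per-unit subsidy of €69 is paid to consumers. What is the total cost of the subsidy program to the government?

Government cost = €29670

Pre-subsidy: 1130 - 7P = -330.5 + 4.5P gives P* = 127, x* = 241.
With the rebate, buyers effectively pay Pb = Ps − 69, where Ps is the price sellers receive.
Demand in terms of Ps becomes xd = 1130 − 7(Ps − 69) = 1613 - 7Ps. Setting this equal to supply: 1613 - 7Ps = -330.5 + 4.5Ps, so Ps = 169.
Buyers pay Pb = 169 − 69 = 100; x' = -330.5 + 4.5·169 = 430.
Government outlay = subsidy × quantity = 69 × 430 = 29670.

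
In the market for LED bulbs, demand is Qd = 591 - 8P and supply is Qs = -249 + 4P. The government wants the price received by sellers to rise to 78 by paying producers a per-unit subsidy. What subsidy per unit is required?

At a seller price of 78, quantity supplied is -249 + 4·78 = 63.
Buyers absorb 63 only when they pay Pb with 591 − 8·Pb = 63, i.e. Pb = 66.
s = Ps − Pb = 78 − 66 = 12.

Required subsidy s = 12 per unit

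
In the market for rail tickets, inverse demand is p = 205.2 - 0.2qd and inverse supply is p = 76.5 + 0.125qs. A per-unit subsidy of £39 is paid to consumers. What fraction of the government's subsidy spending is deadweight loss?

DWL / government spending = 5/43

Pre-subsidy: 205.2 - 0.2q = 76.5 + 0.125q gives q* = 396 and p* = 126.
With the rebate, buyers effectively pay pb = ps − 39, where ps is the price sellers receive.
On the curves, pb = 205.2 - 0.2q and ps = 76.5 + 0.125q; the wedge ps − pb = 39 gives 76.5 + 0.125q − (205.2 - 0.2q) = 39, so q' = 516.
Then pb = 205.2 − 0.2·516 = 102 and ps = 76.5 + 0.125·516 = 141.
ΔCS = ½(396 + 516)(126 − 102) = 10944; ΔPS = ½(396 + 516)(141 − 126) = 6840.
Government spending = 39 × 516 = 20124.
DWL = ½ × 39 × (516 − 396) = 2340; fraction = 2340 / 20124 = 5/43.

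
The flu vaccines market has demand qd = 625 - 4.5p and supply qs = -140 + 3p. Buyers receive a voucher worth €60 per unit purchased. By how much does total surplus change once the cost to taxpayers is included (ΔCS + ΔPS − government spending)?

Pre-subsidy: 625 - 4.5p = -140 + 3p gives p* = 102, q* = 166.
With the rebate, buyers effectively pay pb = ps − 60, where ps is the price sellers receive.
Demand in terms of ps becomes qd = 625 − 4.5(ps − 60) = 895 - 4.5ps. Setting this equal to supply: 895 - 4.5ps = -140 + 3ps, so ps = 138.
Buyers pay pb = 138 − 60 = 78; q' = -140 + 3·138 = 274.
ΔCS = ½(166 + 274)(102 − 78) = 5280; ΔPS = ½(166 + 274)(138 − 102) = 7920.
Government spending = 60 × 274 = 16440.
Net change = 5280 + 7920 − 16440 = -3240. The loss equals the DWL triangle ½·60·108.

Net change in total surplus = -€3240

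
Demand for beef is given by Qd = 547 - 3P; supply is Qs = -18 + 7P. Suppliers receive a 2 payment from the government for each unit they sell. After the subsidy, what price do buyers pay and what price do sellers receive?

Buyers pay 55.1; sellers receive 57.1

Pre-subsidy: 547 - 3P = -18 + 7P gives P* = 56.5, Q* = 377.5.
With the subsidy, sellers receive Ps = Pb + 2 for each unit, where Pb is the price buyers pay.
Supply in terms of Pb becomes Qs = -18 + 7(Pb + 2) = -4 + 7Pb. Setting this equal to demand: 547 - 3Pb = -4 + 7Pb, so Pb = 55.1.
Sellers receive Ps = 55.1 + 2 = 57.1; Q' = 547 − 3·55.1 = 381.7.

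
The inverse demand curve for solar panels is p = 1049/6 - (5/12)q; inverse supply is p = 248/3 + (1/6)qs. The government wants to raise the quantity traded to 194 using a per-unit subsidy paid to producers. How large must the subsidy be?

At q = 194, from the demand curve buyers pay pb = 1049/6 − (5/12)·194 = 94; from the supply curve sellers need ps = 248/3 + (1/6)·194 = 115.
The subsidy must fill the gap: s = ps − pb = 115 − 94 = 21.

Required subsidy s = 21 per unit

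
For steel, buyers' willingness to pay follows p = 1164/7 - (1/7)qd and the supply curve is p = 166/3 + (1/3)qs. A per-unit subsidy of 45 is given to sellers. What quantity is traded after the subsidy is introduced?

q' = 327.5

Pre-subsidy: 1164/7 - (1/7)q = 166/3 + (1/3)q gives q* = 233 and p* = 133.
With the subsidy, sellers receive ps = pb + 45 for each unit, where pb is the price buyers pay.
On the curves, pb = 1164/7 - (1/7)q and ps = 166/3 + (1/3)q; the wedge ps − pb = 45 gives 166/3 + (1/3)q − (1164/7 - (1/7)q) = 45, so q' = 327.5.
Then pb = 1164/7 − (1/7)·327.5 = 119.5 and ps = 166/3 + (1/3)·327.5 = 164.5.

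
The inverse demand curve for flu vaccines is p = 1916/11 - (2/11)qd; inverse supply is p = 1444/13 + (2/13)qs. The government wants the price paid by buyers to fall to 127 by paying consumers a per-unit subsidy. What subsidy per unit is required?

At a buyer price of 127, quantity demanded is 958 − 5.5·127 = 259.5.
Sellers supply 259.5 only when they receive ps = 1444/13 + (2/13)·259.5 = 151.
s = ps − pb = 151 − 127 = 24.

Required subsidy s = 24 per unit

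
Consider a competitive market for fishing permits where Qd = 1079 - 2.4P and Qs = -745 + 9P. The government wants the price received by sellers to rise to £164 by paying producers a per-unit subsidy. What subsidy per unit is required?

At a seller price of 164, quantity supplied is -745 + 9·164 = 731.
Buyers absorb 731 only when they pay Pb with 1079 − 2.4·Pb = 731, i.e. Pb = 145.
s = Ps − Pb = 164 − 145 = 19.

Required subsidy s = £19 per unit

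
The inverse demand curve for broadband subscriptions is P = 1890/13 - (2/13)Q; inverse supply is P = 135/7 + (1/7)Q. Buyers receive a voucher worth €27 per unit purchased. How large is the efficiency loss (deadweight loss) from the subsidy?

Deadweight loss = €1228.5

Pre-subsidy: 1890/13 - (2/13)Q = 135/7 + (1/7)Q gives Q* = 425 and P* = 80.
With the rebate, buyers effectively pay Pb = Ps − 27, where Ps is the price sellers receive.
On the curves, Pb = 1890/13 - (2/13)Q and Ps = 135/7 + (1/7)Q; the wedge Ps − Pb = 27 gives 135/7 + (1/7)Q − (1890/13 - (2/13)Q) = 27, so Q' = 516.
Then Pb = 1890/13 − (2/13)·516 = 66 and Ps = 135/7 + (1/7)·516 = 93.
The subsidy expands output by 516 − 425 = 91 past the efficient level; on those units the gap between marginal cost and willingness to pay runs from 0 up to 27.
DWL = ½ × 27 × 91 = 1228.5.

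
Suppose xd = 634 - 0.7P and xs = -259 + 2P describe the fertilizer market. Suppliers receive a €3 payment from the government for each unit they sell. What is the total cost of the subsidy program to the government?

Pre-subsidy: 634 - 0.7P = -259 + 2P gives P* = 8930/27, x* = 10867/27.
With the subsidy, sellers receive Ps = Pb + 3 for each unit, where Pb is the price buyers pay.
Supply in terms of Pb becomes xs = -259 + 2(Pb + 3) = -253 + 2Pb. Setting this equal to demand: 634 - 0.7Pb = -253 + 2Pb, so Pb = 8870/27.
Sellers receive Ps = 8870/27 + 3 = 8951/27; x' = 634 − 0.7·(8870/27) = 10909/27.
Government outlay = subsidy × quantity = 3 × 10909/27 = 10909/9.

Government cost = 10909/9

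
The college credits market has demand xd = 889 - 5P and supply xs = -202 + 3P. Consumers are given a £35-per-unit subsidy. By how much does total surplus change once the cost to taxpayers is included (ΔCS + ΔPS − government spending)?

Pre-subsidy: 889 - 5P = -202 + 3P gives P* = 136.375, x* = 207.125.
With the rebate, buyers effectively pay Pb = Ps − 35, where Ps is the price sellers receive.
Demand in terms of Ps becomes xd = 889 − 5(Ps − 35) = 1064 - 5Ps. Setting this equal to supply: 1064 - 5Ps = -202 + 3Ps, so Ps = 158.25.
Buyers pay Pb = 158.25 − 35 = 123.25; x' = -202 + 3·158.25 = 272.75.
ΔCS = ½(207.125 + 272.75)(136.375 − 123.25) = 3149.1796875; ΔPS = ½(207.125 + 272.75)(158.25 − 136.375) = 5248.6328125.
Government spending = 35 × 272.75 = 9546.25.
Net change = 3149.1796875 + 5248.6328125 − 9546.25 = -1148.4375. The loss equals the DWL triangle ½·35·65.625.

Net change in total surplus = -£1148.4375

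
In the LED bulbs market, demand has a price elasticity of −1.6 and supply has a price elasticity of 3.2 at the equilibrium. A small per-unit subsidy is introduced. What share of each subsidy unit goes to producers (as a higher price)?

Producer share = 1/3

For a small subsidy around the equilibrium, the benefit split depends on the relative slopes, which at a point are proportional to the elasticities.
Buyer share = εs/(εs + |εd|) = 3.2/(3.2 + 1.6) = 2/3; seller share = |εd|/(εs + |εd|) = 1/3.
So producers capture 1/3 of the subsidy.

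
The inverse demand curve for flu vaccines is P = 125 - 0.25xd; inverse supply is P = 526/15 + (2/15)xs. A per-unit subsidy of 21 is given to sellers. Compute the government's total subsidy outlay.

Pre-subsidy: 125 - 0.25x = 526/15 + (2/15)x gives x* = 5396/23 and P* = 1526/23.
With the subsidy, sellers receive Ps = Pb + 21 for each unit, where Pb is the price buyers pay.
On the curves, Pb = 125 - 0.25x and Ps = 526/15 + (2/15)x; the wedge Ps − Pb = 21 gives 526/15 + (2/15)x − (125 - 0.25x) = 21, so x' = 6656/23.
Then Pb = 125 − 0.25·(6656/23) = 1211/23 and Ps = 526/15 + (2/15)·(6656/23) = 1694/23.
Government outlay = subsidy × quantity = 21 × 6656/23 = 139776/23.

Government cost = 139776/23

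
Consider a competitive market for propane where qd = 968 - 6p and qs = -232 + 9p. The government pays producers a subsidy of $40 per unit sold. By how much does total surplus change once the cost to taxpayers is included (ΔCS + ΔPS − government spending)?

Pre-subsidy: 968 - 6p = -232 + 9p gives p* = 80, q* = 488.
With the subsidy, sellers receive ps = pb + 40 for each unit, where pb is the price buyers pay.
Supply in terms of pb becomes qs = -232 + 9(pb + 40) = 128 + 9pb. Setting this equal to demand: 968 - 6pb = 128 + 9pb, so pb = 56.
Sellers receive ps = 56 + 40 = 96; q' = 968 − 6·56 = 632.
ΔCS = ½(488 + 632)(80 − 56) = 13440; ΔPS = ½(488 + 632)(96 − 80) = 8960.
Government spending = 40 × 632 = 25280.
Net change = 13440 + 8960 − 25280 = -2880. The loss equals the DWL triangle ½·40·144.

Net change in total surplus = -$2880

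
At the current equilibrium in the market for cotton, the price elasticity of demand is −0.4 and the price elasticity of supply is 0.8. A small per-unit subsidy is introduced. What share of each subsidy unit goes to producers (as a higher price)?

Producer share = 1/3

For a small subsidy around the equilibrium, the benefit split depends on the relative slopes, which at a point are proportional to the elasticities.
Buyer share = εs/(εs + |εd|) = 0.8/(0.8 + 0.4) = 2/3; seller share = |εd|/(εs + |εd|) = 1/3.
So producers capture 1/3 of the subsidy.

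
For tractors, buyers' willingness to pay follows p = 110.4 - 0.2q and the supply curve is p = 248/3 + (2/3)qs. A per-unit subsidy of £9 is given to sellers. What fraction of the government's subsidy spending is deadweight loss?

DWL / government spending = 135/1102

Pre-subsidy: 110.4 - 0.2q = 248/3 + (2/3)q gives q* = 32 and p* = 104.
With the subsidy, sellers receive ps = pb + 9 for each unit, where pb is the price buyers pay.
On the curves, pb = 110.4 - 0.2q and ps = 248/3 + (2/3)q; the wedge ps − pb = 9 gives 248/3 + (2/3)q − (110.4 - 0.2q) = 9, so q' = 551/13.
Then pb = 110.4 − 0.2·(551/13) = 1325/13 and ps = 248/3 + (2/3)·(551/13) = 1442/13.
ΔCS = ½(32 + 551/13)(104 − 1325/13) = 26109/338; ΔPS = ½(32 + 551/13)(1442/13 − 104) = 43515/169.
Government spending = 9 × 551/13 = 4959/13.
DWL = ½ × 9 × (551/13 − 32) = 1215/26; fraction = (1215/26) / (4959/13) = 135/1102.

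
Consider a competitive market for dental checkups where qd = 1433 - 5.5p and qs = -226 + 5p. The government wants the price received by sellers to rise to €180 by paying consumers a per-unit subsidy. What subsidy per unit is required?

Required subsidy s = €42 per unit

At a seller price of 180, quantity supplied is -226 + 5·180 = 674.
Buyers absorb 674 only when they pay pb with 1433 − 5.5·pb = 674, i.e. pb = 138.
s = ps − pb = 180 − 138 = 42.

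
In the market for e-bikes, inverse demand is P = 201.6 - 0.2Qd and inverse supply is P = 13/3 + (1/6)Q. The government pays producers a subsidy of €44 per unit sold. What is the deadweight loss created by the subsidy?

Pre-subsidy: 201.6 - 0.2Q = 13/3 + (1/6)Q gives Q* = 538 and P* = 94.
With the subsidy, sellers receive Ps = Pb + 44 for each unit, where Pb is the price buyers pay.
On the curves, Pb = 201.6 - 0.2Q and Ps = 13/3 + (1/6)Q; the wedge Ps − Pb = 44 gives 13/3 + (1/6)Q − (201.6 - 0.2Q) = 44, so Q' = 658.
Then Pb = 201.6 − 0.2·658 = 70 and Ps = 13/3 + (1/6)·658 = 114.
The subsidy expands output by 658 − 538 = 120 past the efficient level; on those units the gap between marginal cost and willingness to pay runs from 0 up to 44.
DWL = ½ × 44 × 120 = 2640.

Deadweight loss = €2640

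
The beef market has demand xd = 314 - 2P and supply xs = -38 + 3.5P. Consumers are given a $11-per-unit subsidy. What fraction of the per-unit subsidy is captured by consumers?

Consumer share = 7/11

Pre-subsidy: 314 - 2P = -38 + 3.5P gives P* = 64, x* = 186.
With the rebate, buyers effectively pay Pb = Ps − 11, where Ps is the price sellers receive.
Demand in terms of Ps becomes xd = 314 − 2(Ps − 11) = 336 - 2Ps. Setting this equal to supply: 336 - 2Ps = -38 + 3.5Ps, so Ps = 68.
Buyers pay Pb = 68 − 11 = 57; x' = -38 + 3.5·68 = 200.
Buyers' price falls by P* − Pb = 64 − 57 = 7; sellers' price rises by Ps − P* = 68 − 64 = 4.
So consumers capture 7/11 = 7/11 of each unit of subsidy.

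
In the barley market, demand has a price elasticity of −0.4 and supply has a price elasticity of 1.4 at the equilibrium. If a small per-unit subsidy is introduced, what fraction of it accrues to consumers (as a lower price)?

For a small subsidy around the equilibrium, the benefit split depends on the relative slopes, which at a point are proportional to the elasticities.
Buyer share = εs/(εs + |εd|) = 1.4/(1.4 + 0.4) = 7/9; seller share = |εd|/(εs + |εd|) = 2/9.

Consumer share = 7/9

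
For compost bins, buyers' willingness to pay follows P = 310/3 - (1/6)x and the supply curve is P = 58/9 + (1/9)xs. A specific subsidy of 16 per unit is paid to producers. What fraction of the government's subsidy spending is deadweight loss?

Pre-subsidy: 310/3 - (1/6)x = 58/9 + (1/9)x gives x* = 348.8 and P* = 45.2.
With the subsidy, sellers receive Ps = Pb + 16 for each unit, where Pb is the price buyers pay.
On the curves, Pb = 310/3 - (1/6)x and Ps = 58/9 + (1/9)x; the wedge Ps − Pb = 16 gives 58/9 + (1/9)x − (310/3 - (1/6)x) = 16, so x' = 406.4.
Then Pb = 310/3 − (1/6)·406.4 = 35.6 and Ps = 58/9 + (1/9)·406.4 = 51.6.
ΔCS = ½(348.8 + 406.4)(45.2 − 35.6) = 3624.96; ΔPS = ½(348.8 + 406.4)(51.6 − 45.2) = 2416.64.
Government spending = 16 × 406.4 = 6502.4.
DWL = ½ × 16 × (406.4 − 348.8) = 460.8; fraction = 460.8 / 6502.4 = 9/127.

DWL / government spending = 9/127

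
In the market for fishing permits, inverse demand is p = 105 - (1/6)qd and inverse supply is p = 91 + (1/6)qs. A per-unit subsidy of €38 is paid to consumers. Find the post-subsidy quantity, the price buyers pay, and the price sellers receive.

q' = 156; buyers pay €79; sellers receive €117

Pre-subsidy: 105 - (1/6)q = 91 + (1/6)q gives q* = 42 and p* = 98.
With the rebate, buyers effectively pay pb = ps − 38, where ps is the price sellers receive.
On the curves, pb = 105 - (1/6)q and ps = 91 + (1/6)q; the wedge ps − pb = 38 gives 91 + (1/6)q − (105 - (1/6)q) = 38, so q' = 156.
Then pb = 105 − (1/6)·156 = 79 and ps = 91 + (1/6)·156 = 117.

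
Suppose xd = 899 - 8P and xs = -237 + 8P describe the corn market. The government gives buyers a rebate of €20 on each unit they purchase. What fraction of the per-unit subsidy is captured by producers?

Pre-subsidy: 899 - 8P = -237 + 8P gives P* = 71, x* = 331.
With the rebate, buyers effectively pay Pb = Ps − 20, where Ps is the price sellers receive.
Demand in terms of Ps becomes xd = 899 − 8(Ps − 20) = 1059 - 8Ps. Setting this equal to supply: 1059 - 8Ps = -237 + 8Ps, so Ps = 81.
Buyers pay Pb = 81 − 20 = 61; x' = -237 + 8·81 = 411.
Buyers' price falls by P* − Pb = 71 − 61 = 10; sellers' price rises by Ps − P* = 81 − 71 = 10.
So producers capture 10/20 = 0.5 of each unit of subsidy.

Producer share = 0.5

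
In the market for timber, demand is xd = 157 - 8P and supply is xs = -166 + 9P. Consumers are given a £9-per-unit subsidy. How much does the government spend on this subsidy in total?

Government cost = 6597/17

Pre-subsidy: 157 - 8P = -166 + 9P gives P* = 19, x* = 5.
With the rebate, buyers effectively pay Pb = Ps − 9, where Ps is the price sellers receive.
Demand in terms of Ps becomes xd = 157 − 8(Ps − 9) = 229 - 8Ps. Setting this equal to supply: 229 - 8Ps = -166 + 9Ps, so Ps = 395/17.
Buyers pay Pb = 395/17 − 9 = 242/17; x' = -166 + 9·(395/17) = 733/17.
Government outlay = subsidy × quantity = 9 × 733/17 = 6597/17.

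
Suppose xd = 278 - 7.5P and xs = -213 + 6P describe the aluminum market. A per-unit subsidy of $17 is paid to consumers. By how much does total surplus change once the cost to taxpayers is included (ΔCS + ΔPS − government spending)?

Pre-subsidy: 278 - 7.5P = -213 + 6P gives P* = 982/27, x* = 47/9.
With the rebate, buyers effectively pay Pb = Ps − 17, where Ps is the price sellers receive.
Demand in terms of Ps becomes xd = 278 − 7.5(Ps − 17) = 405.5 - 7.5Ps. Setting this equal to supply: 405.5 - 7.5Ps = -213 + 6Ps, so Ps = 1237/27.
Buyers pay Pb = 1237/27 − 17 = 778/27; x' = -213 + 6·(1237/27) = 557/9.
ΔCS = ½(47/9 + 557/9)(982/27 − 778/27) = 20536/81; ΔPS = ½(47/9 + 557/9)(1237/27 − 982/27) = 25670/81.
Government spending = 17 × 557/9 = 9469/9.
Net change = 20536/81 + 25670/81 − 9469/9 = -1445/3. The loss equals the DWL triangle ½·17·170/3.

Net change in total surplus = -1445/3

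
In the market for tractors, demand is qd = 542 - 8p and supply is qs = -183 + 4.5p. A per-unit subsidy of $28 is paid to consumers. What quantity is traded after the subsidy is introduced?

Pre-subsidy: 542 - 8p = -183 + 4.5p gives p* = 58, q* = 78.
With the rebate, buyers effectively pay pb = ps − 28, where ps is the price sellers receive.
Demand in terms of ps becomes qd = 542 − 8(ps − 28) = 766 - 8ps. Setting this equal to supply: 766 - 8ps = -183 + 4.5ps, so ps = 75.92.
Buyers pay pb = 75.92 − 28 = 47.92; q' = -183 + 4.5·75.92 = 158.64.

q' = 158.64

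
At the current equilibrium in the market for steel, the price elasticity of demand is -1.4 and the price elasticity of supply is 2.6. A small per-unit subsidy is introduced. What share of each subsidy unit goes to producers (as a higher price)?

Producer share = 0.35

For a small subsidy around the equilibrium, the benefit split depends on the relative slopes, which at a point are proportional to the elasticities.
Buyer share = εs/(εs + |εd|) = 2.6/(2.6 + 1.4) = 0.65; seller share = |εd|/(εs + |εd|) = 0.35.
So producers capture 0.35 of the subsidy.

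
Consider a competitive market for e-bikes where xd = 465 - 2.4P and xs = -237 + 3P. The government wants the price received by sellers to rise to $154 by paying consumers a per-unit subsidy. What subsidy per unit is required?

Required subsidy s = $54 per unit

At a seller price of 154, quantity supplied is -237 + 3·154 = 225.
Buyers absorb 225 only when they pay Pb with 465 − 2.4·Pb = 225, i.e. Pb = 100.
s = Ps − Pb = 154 − 100 = 54.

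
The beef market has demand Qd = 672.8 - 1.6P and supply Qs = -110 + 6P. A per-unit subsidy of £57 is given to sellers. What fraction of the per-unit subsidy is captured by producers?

Producer share = 4/19

Pre-subsidy: 672.8 - 1.6P = -110 + 6P gives P* = 103, Q* = 508.
With the subsidy, sellers receive Ps = Pb + 57 for each unit, where Pb is the price buyers pay.
Supply in terms of Pb becomes Qs = -110 + 6(Pb + 57) = 232 + 6Pb. Setting this equal to demand: 672.8 - 1.6Pb = 232 + 6Pb, so Pb = 58.
Sellers receive Ps = 58 + 57 = 115; Q' = 672.8 − 1.6·58 = 580.
Buyers' price falls by P* − Pb = 103 − 58 = 45; sellers' price rises by Ps − P* = 115 − 103 = 12.
So producers capture 12/57 = 4/19 of each unit of subsidy.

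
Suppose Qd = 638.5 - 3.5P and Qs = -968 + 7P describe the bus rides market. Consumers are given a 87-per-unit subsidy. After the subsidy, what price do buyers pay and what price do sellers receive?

Pre-subsidy: 638.5 - 3.5P = -968 + 7P gives P* = 153, Q* = 103.
With the rebate, buyers effectively pay Pb = Ps − 87, where Ps is the price sellers receive.
Demand in terms of Ps becomes Qd = 638.5 − 3.5(Ps − 87) = 943 - 3.5Ps. Setting this equal to supply: 943 - 3.5Ps = -968 + 7Ps, so Ps = 182.
Buyers pay Pb = 182 − 87 = 95; Q' = -968 + 7·182 = 306.

Buyers pay 95; sellers receive 182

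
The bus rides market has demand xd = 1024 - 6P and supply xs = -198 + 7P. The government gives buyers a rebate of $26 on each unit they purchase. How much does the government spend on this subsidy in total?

Government cost = $14144

Pre-subsidy: 1024 - 6P = -198 + 7P gives P* = 94, x* = 460.
With the rebate, buyers effectively pay Pb = Ps − 26, where Ps is the price sellers receive.
Demand in terms of Ps becomes xd = 1024 − 6(Ps − 26) = 1180 - 6Ps. Setting this equal to supply: 1180 - 6Ps = -198 + 7Ps, so Ps = 106.
Buyers pay Pb = 106 − 26 = 80; x' = -198 + 7·106 = 544.
Government outlay = subsidy × quantity = 26 × 544 = 14144.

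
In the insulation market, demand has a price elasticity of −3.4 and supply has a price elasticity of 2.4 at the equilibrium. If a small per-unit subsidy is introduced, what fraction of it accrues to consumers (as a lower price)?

Consumer share = 12/29

For a small subsidy around the equilibrium, the benefit split depends on the relative slopes, which at a point are proportional to the elasticities.
Buyer share = εs/(εs + |εd|) = 2.4/(2.4 + 3.4) = 12/29; seller share = |εd|/(εs + |εd|) = 17/29.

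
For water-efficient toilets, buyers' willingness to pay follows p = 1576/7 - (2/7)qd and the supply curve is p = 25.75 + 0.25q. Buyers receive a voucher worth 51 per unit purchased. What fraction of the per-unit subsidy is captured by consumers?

Consumer share = 8/15

Pre-subsidy: 1576/7 - (2/7)q = 25.75 + 0.25q gives q* = 372.2 and p* = 118.8.
With the rebate, buyers effectively pay pb = ps − 51, where ps is the price sellers receive.
On the curves, pb = 1576/7 - (2/7)q and ps = 25.75 + 0.25q; the wedge ps − pb = 51 gives 25.75 + 0.25q − (1576/7 - (2/7)q) = 51, so q' = 467.4.
Then pb = 1576/7 − (2/7)·467.4 = 91.6 and ps = 25.75 + 0.25·467.4 = 142.6.
Buyers' price falls by p* − pb = 118.8 − 91.6 = 27.2; sellers' price rises by ps − p* = 142.6 − 118.8 = 23.8.
So consumers capture 27.2/51 = 8/15 of each unit of subsidy.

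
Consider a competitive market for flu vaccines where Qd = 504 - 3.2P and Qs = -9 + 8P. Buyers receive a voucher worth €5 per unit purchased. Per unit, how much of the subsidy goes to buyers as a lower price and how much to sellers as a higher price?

Pre-subsidy: 504 - 3.2P = -9 + 8P gives P* = 2565/56, Q* = 2502/7.
With the rebate, buyers effectively pay Pb = Ps − 5, where Ps is the price sellers receive.
Demand in terms of Ps becomes Qd = 504 − 3.2(Ps − 5) = 520 - 3.2Ps. Setting this equal to supply: 520 - 3.2Ps = -9 + 8Ps, so Ps = 2645/56.
Buyers pay Pb = 2645/56 − 5 = 2365/56; Q' = -9 + 8·(2645/56) = 2582/7.
Buyers' price falls by P* − Pb = 2565/56 − 2365/56 = 25/7; sellers' price rises by Ps − P* = 2645/56 − 2565/56 = 10/7.

Buyers gain 25/7 per unit; sellers gain 10/7 per unit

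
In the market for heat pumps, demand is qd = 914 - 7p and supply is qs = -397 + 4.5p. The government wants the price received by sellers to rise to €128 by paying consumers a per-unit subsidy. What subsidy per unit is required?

Required subsidy s = €23 per unit

At a seller price of 128, quantity supplied is -397 + 4.5·128 = 179.
Buyers absorb 179 only when they pay pb with 914 − 7·pb = 179, i.e. pb = 105.
s = ps − pb = 128 − 105 = 23.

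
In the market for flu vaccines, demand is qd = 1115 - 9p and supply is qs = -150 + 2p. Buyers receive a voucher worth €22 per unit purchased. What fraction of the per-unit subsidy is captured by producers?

Producer share = 9/11

Pre-subsidy: 1115 - 9p = -150 + 2p gives p* = 115, q* = 80.
With the rebate, buyers effectively pay pb = ps − 22, where ps is the price sellers receive.
Demand in terms of ps becomes qd = 1115 − 9(ps − 22) = 1313 - 9ps. Setting this equal to supply: 1313 - 9ps = -150 + 2ps, so ps = 133.
Buyers pay pb = 133 − 22 = 111; q' = -150 + 2·133 = 116.
Buyers' price falls by p* − pb = 115 − 111 = 4; sellers' price rises by ps − p* = 133 − 115 = 18.
So producers capture 18/22 = 9/11 of each unit of subsidy.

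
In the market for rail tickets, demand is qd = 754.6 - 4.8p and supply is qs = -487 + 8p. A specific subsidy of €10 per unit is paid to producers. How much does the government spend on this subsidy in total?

Government cost = €3190

Pre-subsidy: 754.6 - 4.8p = -487 + 8p gives p* = 97, q* = 289.
With the subsidy, sellers receive ps = pb + 10 for each unit, where pb is the price buyers pay.
Supply in terms of pb becomes qs = -487 + 8(pb + 10) = -407 + 8pb. Setting this equal to demand: 754.6 - 4.8pb = -407 + 8pb, so pb = 90.75.
Sellers receive ps = 90.75 + 10 = 100.75; q' = 754.6 − 4.8·90.75 = 319.
Government outlay = subsidy × quantity = 10 × 319 = 3190.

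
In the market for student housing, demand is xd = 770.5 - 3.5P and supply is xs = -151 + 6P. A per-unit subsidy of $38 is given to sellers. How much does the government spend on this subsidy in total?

Government cost = $19570

Pre-subsidy: 770.5 - 3.5P = -151 + 6P gives P* = 97, x* = 431.
With the subsidy, sellers receive Ps = Pb + 38 for each unit, where Pb is the price buyers pay.
Supply in terms of Pb becomes xs = -151 + 6(Pb + 38) = 77 + 6Pb. Setting this equal to demand: 770.5 - 3.5Pb = 77 + 6Pb, so Pb = 73.
Sellers receive Ps = 73 + 38 = 111; x' = 770.5 − 3.5·73 = 515.
Government outlay = subsidy × quantity = 38 × 515 = 19570.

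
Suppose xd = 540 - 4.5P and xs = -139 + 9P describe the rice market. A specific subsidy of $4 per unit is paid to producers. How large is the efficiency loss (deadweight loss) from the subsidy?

Deadweight loss = $24

Pre-subsidy: 540 - 4.5P = -139 + 9P gives P* = 1358/27, x* = 941/3.
With the subsidy, sellers receive Ps = Pb + 4 for each unit, where Pb is the price buyers pay.
Supply in terms of Pb becomes xs = -139 + 9(Pb + 4) = -103 + 9Pb. Setting this equal to demand: 540 - 4.5Pb = -103 + 9Pb, so Pb = 1286/27.
Sellers receive Ps = 1286/27 + 4 = 1394/27; x' = 540 − 4.5·(1286/27) = 977/3.
The subsidy expands output by 977/3 − 941/3 = 12 past the efficient level; on those units the gap between marginal cost and willingness to pay runs from 0 up to 4.
DWL = ½ × 4 × 12 = 24.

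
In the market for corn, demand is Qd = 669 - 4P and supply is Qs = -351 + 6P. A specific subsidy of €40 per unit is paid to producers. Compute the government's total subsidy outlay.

Pre-subsidy: 669 - 4P = -351 + 6P gives P* = 102, Q* = 261.
With the subsidy, sellers receive Ps = Pb + 40 for each unit, where Pb is the price buyers pay.
Supply in terms of Pb becomes Qs = -351 + 6(Pb + 40) = -111 + 6Pb. Setting this equal to demand: 669 - 4Pb = -111 + 6Pb, so Pb = 78.
Sellers receive Ps = 78 + 40 = 118; Q' = 669 − 4·78 = 357.
Government outlay = subsidy × quantity = 40 × 357 = 14280.

Government cost = €14280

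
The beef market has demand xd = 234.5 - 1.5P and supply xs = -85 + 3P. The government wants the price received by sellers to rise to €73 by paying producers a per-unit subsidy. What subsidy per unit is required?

At a seller price of 73, quantity supplied is -85 + 3·73 = 134.
Buyers absorb 134 only when they pay Pb with 234.5 − 1.5·Pb = 134, i.e. Pb = 67.
s = Ps − Pb = 73 − 67 = 6.

Required subsidy s = €6 per unit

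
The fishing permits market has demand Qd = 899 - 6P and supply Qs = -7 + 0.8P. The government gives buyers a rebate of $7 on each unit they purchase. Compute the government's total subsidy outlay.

Government cost = 12439/17

Pre-subsidy: 899 - 6P = -7 + 0.8P gives P* = 2265/17, Q* = 1693/17.
With the rebate, buyers effectively pay Pb = Ps − 7, where Ps is the price sellers receive.
Demand in terms of Ps becomes Qd = 899 − 6(Ps − 7) = 941 - 6Ps. Setting this equal to supply: 941 - 6Ps = -7 + 0.8Ps, so Ps = 2370/17.
Buyers pay Pb = 2370/17 − 7 = 2251/17; Q' = -7 + 0.8·(2370/17) = 1777/17.
Government outlay = subsidy × quantity = 7 × 1777/17 = 12439/17.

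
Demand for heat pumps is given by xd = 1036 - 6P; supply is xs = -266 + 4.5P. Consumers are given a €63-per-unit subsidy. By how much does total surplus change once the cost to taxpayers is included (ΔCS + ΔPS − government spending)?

Net change in total surplus = -€5103

Pre-subsidy: 1036 - 6P = -266 + 4.5P gives P* = 124, x* = 292.
With the rebate, buyers effectively pay Pb = Ps − 63, where Ps is the price sellers receive.
Demand in terms of Ps becomes xd = 1036 − 6(Ps − 63) = 1414 - 6Ps. Setting this equal to supply: 1414 - 6Ps = -266 + 4.5Ps, so Ps = 160.
Buyers pay Pb = 160 − 63 = 97; x' = -266 + 4.5·160 = 454.
ΔCS = ½(292 + 454)(124 − 97) = 10071; ΔPS = ½(292 + 454)(160 − 124) = 13428.
Government spending = 63 × 454 = 28602.
Net change = 10071 + 13428 − 28602 = -5103. The loss equals the DWL triangle ½·63·162.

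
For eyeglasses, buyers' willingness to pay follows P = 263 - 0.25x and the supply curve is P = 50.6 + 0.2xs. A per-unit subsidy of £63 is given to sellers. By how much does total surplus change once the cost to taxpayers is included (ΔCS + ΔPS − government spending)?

Pre-subsidy: 263 - 0.25x = 50.6 + 0.2x gives x* = 472 and P* = 145.
With the subsidy, sellers receive Ps = Pb + 63 for each unit, where Pb is the price buyers pay.
On the curves, Pb = 263 - 0.25x and Ps = 50.6 + 0.2x; the wedge Ps − Pb = 63 gives 50.6 + 0.2x − (263 - 0.25x) = 63, so x' = 612.
Then Pb = 263 − 0.25·612 = 110 and Ps = 50.6 + 0.2·612 = 173.
ΔCS = ½(472 + 612)(145 − 110) = 18970; ΔPS = ½(472 + 612)(173 − 145) = 15176.
Government spending = 63 × 612 = 38556.
Net change = 18970 + 15176 − 38556 = -4410. The loss equals the DWL triangle ½·63·140.

Net change in total surplus = -£4410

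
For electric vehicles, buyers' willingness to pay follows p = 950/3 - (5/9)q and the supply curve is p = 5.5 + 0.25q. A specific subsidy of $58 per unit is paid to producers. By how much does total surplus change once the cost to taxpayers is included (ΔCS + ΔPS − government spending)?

Net change in total surplus = -$2088

Pre-subsidy: 950/3 - (5/9)q = 5.5 + 0.25q gives q* = 11202/29 and p* = 2960/29.
With the subsidy, sellers receive ps = pb + 58 for each unit, where pb is the price buyers pay.
On the curves, pb = 950/3 - (5/9)q and ps = 5.5 + 0.25q; the wedge ps − pb = 58 gives 5.5 + 0.25q − (950/3 - (5/9)q) = 58, so q' = 13290/29.
Then pb = 950/3 − (5/9)·(13290/29) = 1800/29 and ps = 5.5 + 0.25·(13290/29) = 3482/29.
ΔCS = ½(11202/29 + 13290/29)(2960/29 − 1800/29) = 489840/29; ΔPS = ½(11202/29 + 13290/29)(3482/29 − 2960/29) = 220428/29.
Government spending = 58 × 13290/29 = 26580.
Net change = 489840/29 + 220428/29 − 26580 = -2088. The loss equals the DWL triangle ½·58·72.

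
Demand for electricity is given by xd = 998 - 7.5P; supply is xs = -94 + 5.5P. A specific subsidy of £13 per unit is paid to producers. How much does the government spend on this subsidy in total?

Pre-subsidy: 998 - 7.5P = -94 + 5.5P gives P* = 84, x* = 368.
With the subsidy, sellers receive Ps = Pb + 13 for each unit, where Pb is the price buyers pay.
Supply in terms of Pb becomes xs = -94 + 5.5(Pb + 13) = -22.5 + 5.5Pb. Setting this equal to demand: 998 - 7.5Pb = -22.5 + 5.5Pb, so Pb = 78.5.
Sellers receive Ps = 78.5 + 13 = 91.5; x' = 998 − 7.5·78.5 = 409.25.
Government outlay = subsidy × quantity = 13 × 409.25 = 5320.25.

Government cost = £5320.25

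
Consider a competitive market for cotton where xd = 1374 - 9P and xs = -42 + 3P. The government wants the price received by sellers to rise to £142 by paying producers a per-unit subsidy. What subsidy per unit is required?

Required subsidy s = £32 per unit

At a seller price of 142, quantity supplied is -42 + 3·142 = 384.
Buyers absorb 384 only when they pay Pb with 1374 − 9·Pb = 384, i.e. Pb = 110.
s = Ps − Pb = 142 − 110 = 32.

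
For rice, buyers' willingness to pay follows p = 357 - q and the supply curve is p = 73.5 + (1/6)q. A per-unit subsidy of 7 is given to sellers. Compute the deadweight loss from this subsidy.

Pre-subsidy: 357 - q = 73.5 + (1/6)q gives q* = 243 and p* = 114.
With the subsidy, sellers receive ps = pb + 7 for each unit, where pb is the price buyers pay.
On the curves, pb = 357 - q and ps = 73.5 + (1/6)q; the wedge ps − pb = 7 gives 73.5 + (1/6)q − (357 - q) = 7, so q' = 249.
Then pb = 357 − 1·249 = 108 and ps = 73.5 + (1/6)·249 = 115.
The subsidy expands output by 249 − 243 = 6 past the efficient level; on those units the gap between marginal cost and willingness to pay runs from 0 up to 7.
DWL = ½ × 7 × 6 = 21.

Deadweight loss = 21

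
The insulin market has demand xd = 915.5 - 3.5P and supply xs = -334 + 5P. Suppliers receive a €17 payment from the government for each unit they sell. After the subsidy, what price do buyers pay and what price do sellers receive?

Pre-subsidy: 915.5 - 3.5P = -334 + 5P gives P* = 147, x* = 401.
With the subsidy, sellers receive Ps = Pb + 17 for each unit, where Pb is the price buyers pay.
Supply in terms of Pb becomes xs = -334 + 5(Pb + 17) = -249 + 5Pb. Setting this equal to demand: 915.5 - 3.5Pb = -249 + 5Pb, so Pb = 137.
Sellers receive Ps = 137 + 17 = 154; x' = 915.5 − 3.5·137 = 436.

Buyers pay €137; sellers receive €154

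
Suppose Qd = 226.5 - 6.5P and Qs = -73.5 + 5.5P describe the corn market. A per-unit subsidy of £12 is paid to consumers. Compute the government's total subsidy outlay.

Government cost = £1197

Pre-subsidy: 226.5 - 6.5P = -73.5 + 5.5P gives P* = 25, Q* = 64.
With the rebate, buyers effectively pay Pb = Ps − 12, where Ps is the price sellers receive.
Demand in terms of Ps becomes Qd = 226.5 − 6.5(Ps − 12) = 304.5 - 6.5Ps. Setting this equal to supply: 304.5 - 6.5Ps = -73.5 + 5.5Ps, so Ps = 31.5.
Buyers pay Pb = 31.5 − 12 = 19.5; Q' = -73.5 + 5.5·31.5 = 99.75.
Government outlay = subsidy × quantity = 12 × 99.75 = 1197.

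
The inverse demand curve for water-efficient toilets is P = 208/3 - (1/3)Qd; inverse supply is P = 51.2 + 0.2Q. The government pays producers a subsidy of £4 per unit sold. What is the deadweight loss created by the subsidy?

Deadweight loss = £15

Pre-subsidy: 208/3 - (1/3)Q = 51.2 + 0.2Q gives Q* = 34 and P* = 58.
With the subsidy, sellers receive Ps = Pb + 4 for each unit, where Pb is the price buyers pay.
On the curves, Pb = 208/3 - (1/3)Q and Ps = 51.2 + 0.2Q; the wedge Ps − Pb = 4 gives 51.2 + 0.2Q − (208/3 - (1/3)Q) = 4, so Q' = 41.5.
Then Pb = 208/3 − (1/3)·41.5 = 55.5 and Ps = 51.2 + 0.2·41.5 = 59.5.
The subsidy expands output by 41.5 − 34 = 7.5 past the efficient level; on those units the gap between marginal cost and willingness to pay runs from 0 up to 4.
DWL = ½ × 4 × 7.5 = 15.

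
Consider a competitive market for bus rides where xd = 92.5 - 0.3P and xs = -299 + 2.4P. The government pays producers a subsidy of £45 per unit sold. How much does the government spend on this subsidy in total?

Government cost = £2745

Pre-subsidy: 92.5 - 0.3P = -299 + 2.4P gives P* = 145, x* = 49.
With the subsidy, sellers receive Ps = Pb + 45 for each unit, where Pb is the price buyers pay.
Supply in terms of Pb becomes xs = -299 + 2.4(Pb + 45) = -191 + 2.4Pb. Setting this equal to demand: 92.5 - 0.3Pb = -191 + 2.4Pb, so Pb = 105.
Sellers receive Ps = 105 + 45 = 150; x' = 92.5 − 0.3·105 = 61.
Government outlay = subsidy × quantity = 45 × 61 = 2745.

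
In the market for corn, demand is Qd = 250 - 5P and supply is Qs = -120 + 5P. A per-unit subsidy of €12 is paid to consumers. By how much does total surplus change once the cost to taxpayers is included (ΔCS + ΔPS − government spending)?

Pre-subsidy: 250 - 5P = -120 + 5P gives P* = 37, Q* = 65.
With the rebate, buyers effectively pay Pb = Ps − 12, where Ps is the price sellers receive.
Demand in terms of Ps becomes Qd = 250 − 5(Ps − 12) = 310 - 5Ps. Setting this equal to supply: 310 - 5Ps = -120 + 5Ps, so Ps = 43.
Buyers pay Pb = 43 − 12 = 31; Q' = -120 + 5·43 = 95.
ΔCS = ½(65 + 95)(37 − 31) = 480; ΔPS = ½(65 + 95)(43 − 37) = 480.
Government spending = 12 × 95 = 1140.
Net change = 480 + 480 − 1140 = -180. The loss equals the DWL triangle ½·12·30.

Net change in total surplus = -€180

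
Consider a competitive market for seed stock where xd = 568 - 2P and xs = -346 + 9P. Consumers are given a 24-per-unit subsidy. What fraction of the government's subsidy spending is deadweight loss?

Pre-subsidy: 568 - 2P = -346 + 9P gives P* = 914/11, x* = 4420/11.
With the rebate, buyers effectively pay Pb = Ps − 24, where Ps is the price sellers receive.
Demand in terms of Ps becomes xd = 568 − 2(Ps − 24) = 616 - 2Ps. Setting this equal to supply: 616 - 2Ps = -346 + 9Ps, so Ps = 962/11.
Buyers pay Pb = 962/11 − 24 = 698/11; x' = -346 + 9·(962/11) = 4852/11.
ΔCS = ½(4420/11 + 4852/11)(914/11 − 698/11) = 1001376/121; ΔPS = ½(4420/11 + 4852/11)(962/11 − 914/11) = 222528/121.
Government spending = 24 × 4852/11 = 116448/11.
DWL = ½ × 24 × (4852/11 − 4420/11) = 5184/11; fraction = (5184/11) / (116448/11) = 54/1213.

DWL / government spending = 54/1213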